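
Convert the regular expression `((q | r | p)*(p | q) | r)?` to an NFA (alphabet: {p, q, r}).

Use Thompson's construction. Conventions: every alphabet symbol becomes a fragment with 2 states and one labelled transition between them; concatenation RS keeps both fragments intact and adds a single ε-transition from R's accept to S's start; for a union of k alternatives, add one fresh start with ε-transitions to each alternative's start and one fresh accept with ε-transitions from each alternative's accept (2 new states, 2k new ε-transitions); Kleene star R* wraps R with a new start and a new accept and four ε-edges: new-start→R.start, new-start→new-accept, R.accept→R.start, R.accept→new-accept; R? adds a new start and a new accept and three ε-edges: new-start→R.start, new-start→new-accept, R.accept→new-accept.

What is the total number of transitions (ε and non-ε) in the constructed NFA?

Bottom-up over the parse tree:
Each of the 6 symbol leaves contributes 1 transition (1 symbol, 0 ε).
  q | r | p : 9 transitions (3 symbol, 6 ε)
  (q | r | p)* : 13 transitions (3 symbol, 10 ε)
  p | q : 6 transitions (2 symbol, 4 ε)
  (q | r | p)*(p | q) : 20 transitions (5 symbol, 15 ε)
  (q | r | p)*(p | q) | r : 25 transitions (6 symbol, 19 ε)
  ((q | r | p)*(p | q) | r)? : 28 transitions (6 symbol, 22 ε)

28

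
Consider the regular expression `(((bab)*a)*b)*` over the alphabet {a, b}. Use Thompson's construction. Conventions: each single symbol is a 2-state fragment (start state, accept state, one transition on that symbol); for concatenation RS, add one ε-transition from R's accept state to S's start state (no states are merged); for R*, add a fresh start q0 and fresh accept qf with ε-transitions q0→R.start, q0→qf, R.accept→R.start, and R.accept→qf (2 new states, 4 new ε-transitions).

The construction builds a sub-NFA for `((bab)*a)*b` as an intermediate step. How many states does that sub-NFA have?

14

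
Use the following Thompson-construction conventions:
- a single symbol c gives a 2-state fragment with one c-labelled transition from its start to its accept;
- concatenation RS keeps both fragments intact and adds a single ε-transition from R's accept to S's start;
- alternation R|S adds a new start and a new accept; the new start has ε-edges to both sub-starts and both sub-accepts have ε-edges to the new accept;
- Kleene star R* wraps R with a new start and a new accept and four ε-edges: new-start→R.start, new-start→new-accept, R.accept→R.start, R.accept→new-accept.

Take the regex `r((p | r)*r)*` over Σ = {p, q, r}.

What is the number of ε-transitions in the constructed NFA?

14

Recursing over subexpressions:
Each of the 4 symbol leaves contributes 0 ε-transitions.
  p | r — 4 ε-transitions
  (p | r)* — 8 ε-transitions
  (p | r)*r — 9 ε-transitions
  ((p | r)*r)* — 13 ε-transitions
  r((p | r)*r)* — 14 ε-transitions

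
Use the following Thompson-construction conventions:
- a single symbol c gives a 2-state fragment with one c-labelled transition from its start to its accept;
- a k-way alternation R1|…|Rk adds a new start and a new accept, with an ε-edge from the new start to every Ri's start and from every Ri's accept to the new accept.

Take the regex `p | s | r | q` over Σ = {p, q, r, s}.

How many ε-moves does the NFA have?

Building bottom-up:
Each of the 4 symbol leaves contributes 0 ε-transitions.
  p | s | r | q = 8 ε-transitions

8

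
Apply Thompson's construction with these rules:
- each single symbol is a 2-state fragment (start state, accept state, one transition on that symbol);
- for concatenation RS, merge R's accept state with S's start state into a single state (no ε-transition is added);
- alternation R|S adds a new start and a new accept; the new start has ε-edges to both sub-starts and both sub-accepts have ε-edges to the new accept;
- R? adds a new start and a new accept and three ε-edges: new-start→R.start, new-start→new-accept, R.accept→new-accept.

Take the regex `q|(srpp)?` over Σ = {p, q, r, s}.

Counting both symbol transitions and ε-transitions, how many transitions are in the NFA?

12

Per subexpression:
Each of the 5 symbol leaves contributes 1 transition (1 symbol, 0 ε).
  srpp — 4 transitions (4 symbol, 0 ε)
  (srpp)? — 7 transitions (4 symbol, 3 ε)
  q|(srpp)? — 12 transitions (5 symbol, 7 ε)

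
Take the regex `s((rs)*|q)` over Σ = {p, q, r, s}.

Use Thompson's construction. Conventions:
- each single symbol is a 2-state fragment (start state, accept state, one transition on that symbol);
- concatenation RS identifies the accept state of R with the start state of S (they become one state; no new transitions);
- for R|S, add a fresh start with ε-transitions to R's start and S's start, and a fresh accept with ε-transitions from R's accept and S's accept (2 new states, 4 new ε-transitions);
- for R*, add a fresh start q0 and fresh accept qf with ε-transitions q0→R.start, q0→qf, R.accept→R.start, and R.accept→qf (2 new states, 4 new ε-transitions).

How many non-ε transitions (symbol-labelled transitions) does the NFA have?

4

By structural recursion:
Each of the 4 symbol leaves contributes exactly 1 symbol transition.
  rs = 2 symbol transitions
  (rs)* = 2 symbol transitions
  (rs)*|q = 3 symbol transitions
  s((rs)*|q) = 4 symbol transitions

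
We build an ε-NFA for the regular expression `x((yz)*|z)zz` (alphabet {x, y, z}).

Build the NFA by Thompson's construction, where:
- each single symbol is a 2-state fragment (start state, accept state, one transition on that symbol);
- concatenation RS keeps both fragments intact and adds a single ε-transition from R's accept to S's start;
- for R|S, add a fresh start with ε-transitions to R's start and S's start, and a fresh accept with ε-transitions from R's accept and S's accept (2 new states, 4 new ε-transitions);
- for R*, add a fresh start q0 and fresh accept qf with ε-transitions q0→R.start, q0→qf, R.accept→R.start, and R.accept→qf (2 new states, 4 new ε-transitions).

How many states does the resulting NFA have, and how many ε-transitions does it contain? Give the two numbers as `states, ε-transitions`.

By structural recursion:
Each of the 6 symbol leaves contributes 2 states and 0 ε-transitions.
  yz → 4 states, 1 ε-transition
  (yz)* → 6 states, 5 ε-transitions
  (yz)*|z → 10 states, 9 ε-transitions
  x((yz)*|z)zz → 16 states, 12 ε-transitions

16, 12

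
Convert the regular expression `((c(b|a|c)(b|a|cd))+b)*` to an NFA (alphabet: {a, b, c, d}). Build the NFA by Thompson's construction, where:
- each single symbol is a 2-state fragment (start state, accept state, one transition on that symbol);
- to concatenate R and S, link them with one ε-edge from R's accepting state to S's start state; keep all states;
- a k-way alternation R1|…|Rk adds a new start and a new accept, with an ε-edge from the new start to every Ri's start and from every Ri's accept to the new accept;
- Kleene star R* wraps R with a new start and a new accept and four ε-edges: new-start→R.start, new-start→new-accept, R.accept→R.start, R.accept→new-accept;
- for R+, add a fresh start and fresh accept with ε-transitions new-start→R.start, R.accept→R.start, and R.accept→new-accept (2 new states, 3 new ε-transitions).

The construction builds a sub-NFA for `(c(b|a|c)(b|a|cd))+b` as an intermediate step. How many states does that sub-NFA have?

Fragment for `(c(b|a|c)(b|a|cd))+b`:
Each of the 9 symbol leaves contributes a 2-state fragment.
  b|a|c — 8 states
  cd — 4 states
  b|a|cd — 10 states
  c(b|a|c)(b|a|cd) — 20 states
  (c(b|a|c)(b|a|cd))+ — 22 states
  (c(b|a|c)(b|a|cd))+b — 24 states

24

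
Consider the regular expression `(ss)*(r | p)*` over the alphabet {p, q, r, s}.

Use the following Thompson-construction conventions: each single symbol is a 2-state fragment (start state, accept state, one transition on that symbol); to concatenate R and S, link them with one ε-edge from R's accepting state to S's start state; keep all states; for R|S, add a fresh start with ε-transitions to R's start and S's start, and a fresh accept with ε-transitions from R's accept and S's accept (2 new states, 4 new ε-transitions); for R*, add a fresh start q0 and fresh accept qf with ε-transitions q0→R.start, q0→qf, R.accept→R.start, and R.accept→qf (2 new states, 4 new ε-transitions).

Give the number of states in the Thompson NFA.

14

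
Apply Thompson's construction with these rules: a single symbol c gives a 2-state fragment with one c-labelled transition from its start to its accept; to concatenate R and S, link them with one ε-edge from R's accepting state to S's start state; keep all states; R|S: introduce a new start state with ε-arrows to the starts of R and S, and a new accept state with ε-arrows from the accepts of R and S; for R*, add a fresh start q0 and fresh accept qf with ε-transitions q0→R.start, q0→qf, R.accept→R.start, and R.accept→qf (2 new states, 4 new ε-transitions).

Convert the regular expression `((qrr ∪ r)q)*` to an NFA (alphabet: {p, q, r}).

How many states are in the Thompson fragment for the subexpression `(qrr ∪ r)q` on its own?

Fragment for `(qrr ∪ r)q`:
Each of the 5 symbol leaves contributes a 2-state fragment.
  qrr → 6 states
  qrr ∪ r → 10 states
  (qrr ∪ r)q → 12 states

12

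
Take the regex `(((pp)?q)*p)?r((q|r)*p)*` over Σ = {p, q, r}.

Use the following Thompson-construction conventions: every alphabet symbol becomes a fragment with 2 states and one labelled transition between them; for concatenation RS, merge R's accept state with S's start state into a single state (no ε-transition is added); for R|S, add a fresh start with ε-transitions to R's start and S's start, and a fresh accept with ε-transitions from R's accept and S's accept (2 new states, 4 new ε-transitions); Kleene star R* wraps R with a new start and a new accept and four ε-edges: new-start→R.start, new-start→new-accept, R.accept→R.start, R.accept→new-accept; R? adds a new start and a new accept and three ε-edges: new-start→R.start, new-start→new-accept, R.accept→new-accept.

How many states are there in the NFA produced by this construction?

By structural recursion:
Each of the 8 symbol leaves contributes a 2-state fragment.
  pp → 3 states
  (pp)? → 5 states
  (pp)?q → 6 states
  ((pp)?q)* → 8 states
  ((pp)?q)*p → 9 states
  (((pp)?q)*p)? → 11 states
  q|r → 6 states
  (q|r)* → 8 states
  (q|r)*p → 9 states
  ((q|r)*p)* → 11 states
  (((pp)?q)*p)?r((q|r)*p)* → 22 states

22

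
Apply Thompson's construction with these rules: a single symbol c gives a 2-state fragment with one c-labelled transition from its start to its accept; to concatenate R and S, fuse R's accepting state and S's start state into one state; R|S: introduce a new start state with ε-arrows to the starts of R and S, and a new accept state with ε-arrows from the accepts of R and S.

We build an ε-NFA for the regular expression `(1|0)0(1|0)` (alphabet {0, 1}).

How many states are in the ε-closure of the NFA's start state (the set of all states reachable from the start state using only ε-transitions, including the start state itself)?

3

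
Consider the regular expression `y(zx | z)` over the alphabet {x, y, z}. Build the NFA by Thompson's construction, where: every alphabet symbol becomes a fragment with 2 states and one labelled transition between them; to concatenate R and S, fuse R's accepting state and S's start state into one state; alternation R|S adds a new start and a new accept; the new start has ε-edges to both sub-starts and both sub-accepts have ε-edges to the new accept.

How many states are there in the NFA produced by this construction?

Per subexpression:
Each of the 4 symbol leaves contributes a 2-state fragment.
  zx — 3 states
  zx | z — 7 states
  y(zx | z) — 8 states

8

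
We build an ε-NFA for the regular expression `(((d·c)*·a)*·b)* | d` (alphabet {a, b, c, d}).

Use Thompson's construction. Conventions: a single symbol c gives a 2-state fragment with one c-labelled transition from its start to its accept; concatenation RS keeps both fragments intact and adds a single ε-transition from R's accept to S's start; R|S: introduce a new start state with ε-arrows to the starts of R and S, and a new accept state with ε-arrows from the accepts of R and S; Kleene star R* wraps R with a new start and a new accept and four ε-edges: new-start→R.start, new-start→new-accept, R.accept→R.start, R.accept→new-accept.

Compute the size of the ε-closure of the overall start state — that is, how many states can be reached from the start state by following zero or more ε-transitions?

12

Work bottom-up. For each fragment F, track |ε-closure(F.start)| and whether F's accept lies in that closure (i.e. whether F accepts ε). A single-symbol fragment has closure size 1 and does not accept ε.
  d·c → same as the first factor's closure: C = 1
  (d·c)* → the star's fresh start ε-reaches both the body's start and the fresh accept: C = 2 + 1 = 3
  (d·c)*·a → C = 3 + 1 = 4 (closure spills across the concat boundary because the left factor accepts ε)
  ((d·c)*·a)* → C = 1 (new start) + 4 (body) + 1 (new accept) = 6
  ((d·c)*·a)*·b → C = 6 + 1 = 7 (closure spills across the concat boundary because the left factor accepts ε)
  (((d·c)*·a)*·b)* → the star's fresh start ε-reaches both the body's start and the fresh accept: C = 2 + 7 = 9
  (((d·c)*·a)*·b)* | d → C = 1 (new start) + (9 + 1) + 1 (new accept, since some branch ε-reaches its own accept) = 12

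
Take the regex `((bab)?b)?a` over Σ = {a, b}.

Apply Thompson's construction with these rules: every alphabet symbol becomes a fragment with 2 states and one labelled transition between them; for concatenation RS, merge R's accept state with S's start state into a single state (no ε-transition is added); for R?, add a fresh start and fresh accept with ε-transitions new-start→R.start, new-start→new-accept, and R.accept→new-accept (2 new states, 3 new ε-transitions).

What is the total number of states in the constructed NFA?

10

By structural recursion:
Each of the 5 symbol leaves contributes a 2-state fragment.
  bab → 4 states
  (bab)? → 6 states
  (bab)?b → 7 states
  ((bab)?b)? → 9 states
  ((bab)?b)?a → 10 states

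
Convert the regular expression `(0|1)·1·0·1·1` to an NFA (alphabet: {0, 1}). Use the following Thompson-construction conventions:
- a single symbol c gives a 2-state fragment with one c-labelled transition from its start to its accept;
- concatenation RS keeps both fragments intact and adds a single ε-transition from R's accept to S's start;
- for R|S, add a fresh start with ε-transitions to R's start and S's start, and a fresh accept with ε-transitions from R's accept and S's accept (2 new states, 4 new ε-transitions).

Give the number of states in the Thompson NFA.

14

By structural recursion:
Each of the 6 symbol leaves contributes a 2-state fragment.
  0|1 : 6 states
  (0|1)·1·0·1·1 : 14 states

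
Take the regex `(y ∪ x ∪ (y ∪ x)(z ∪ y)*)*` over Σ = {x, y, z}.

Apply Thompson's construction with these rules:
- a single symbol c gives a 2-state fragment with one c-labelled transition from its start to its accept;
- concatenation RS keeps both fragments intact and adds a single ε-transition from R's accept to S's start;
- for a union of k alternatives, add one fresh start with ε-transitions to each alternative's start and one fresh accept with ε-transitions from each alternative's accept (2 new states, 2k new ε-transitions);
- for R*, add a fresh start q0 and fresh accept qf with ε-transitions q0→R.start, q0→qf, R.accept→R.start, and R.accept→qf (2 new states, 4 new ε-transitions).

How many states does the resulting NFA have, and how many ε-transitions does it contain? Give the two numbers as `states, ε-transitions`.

22, 23

By structural recursion:
Each of the 6 symbol leaves contributes 2 states and 0 ε-transitions.
  y ∪ x — 6 states, 4 ε-transitions
  z ∪ y — 6 states, 4 ε-transitions
  (z ∪ y)* — 8 states, 8 ε-transitions
  (y ∪ x)(z ∪ y)* — 14 states, 13 ε-transitions
  y ∪ x ∪ (y ∪ x)(z ∪ y)* — 20 states, 19 ε-transitions
  (y ∪ x ∪ (y ∪ x)(z ∪ y)*)* — 22 states, 23 ε-transitions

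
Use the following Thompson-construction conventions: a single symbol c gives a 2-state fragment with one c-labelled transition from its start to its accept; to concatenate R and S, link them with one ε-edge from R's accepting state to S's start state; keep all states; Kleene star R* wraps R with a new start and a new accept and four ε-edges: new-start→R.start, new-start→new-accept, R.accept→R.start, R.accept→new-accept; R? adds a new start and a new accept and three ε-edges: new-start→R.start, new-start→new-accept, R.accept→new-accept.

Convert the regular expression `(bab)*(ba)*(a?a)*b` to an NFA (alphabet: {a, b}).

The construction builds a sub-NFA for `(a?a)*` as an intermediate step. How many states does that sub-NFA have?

Fragment for `(a?a)*`:
Each of the 2 symbol leaves contributes a 2-state fragment.
  a? = 4 states
  a?a = 6 states
  (a?a)* = 8 states

8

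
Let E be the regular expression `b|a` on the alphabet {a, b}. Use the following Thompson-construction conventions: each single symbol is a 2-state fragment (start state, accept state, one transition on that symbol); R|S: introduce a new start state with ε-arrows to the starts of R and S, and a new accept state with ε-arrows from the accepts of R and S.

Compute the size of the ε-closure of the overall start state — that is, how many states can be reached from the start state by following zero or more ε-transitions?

Compute the ε-closure size of each fragment's start state recursively; a symbol fragment's start has no outgoing ε-edge, so its closure is just itself (size 1).
  b|a : C = 1 + 1 + 1 = 3 (the new accept is not ε-reachable since no branch accepts ε)

3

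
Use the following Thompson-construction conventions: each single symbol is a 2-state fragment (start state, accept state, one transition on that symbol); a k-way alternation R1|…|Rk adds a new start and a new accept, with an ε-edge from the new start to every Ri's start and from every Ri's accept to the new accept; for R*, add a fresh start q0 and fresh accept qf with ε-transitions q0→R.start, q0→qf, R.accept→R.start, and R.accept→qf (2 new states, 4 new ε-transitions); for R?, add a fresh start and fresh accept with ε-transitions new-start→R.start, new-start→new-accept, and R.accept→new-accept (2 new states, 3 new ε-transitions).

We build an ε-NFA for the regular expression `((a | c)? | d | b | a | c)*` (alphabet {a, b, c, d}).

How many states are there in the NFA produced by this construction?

Recursing over subexpressions:
Each of the 6 symbol leaves contributes a 2-state fragment.
  a | c : 6 states
  (a | c)? : 8 states
  (a | c)? | d | b | a | c : 18 states
  ((a | c)? | d | b | a | c)* : 20 states

20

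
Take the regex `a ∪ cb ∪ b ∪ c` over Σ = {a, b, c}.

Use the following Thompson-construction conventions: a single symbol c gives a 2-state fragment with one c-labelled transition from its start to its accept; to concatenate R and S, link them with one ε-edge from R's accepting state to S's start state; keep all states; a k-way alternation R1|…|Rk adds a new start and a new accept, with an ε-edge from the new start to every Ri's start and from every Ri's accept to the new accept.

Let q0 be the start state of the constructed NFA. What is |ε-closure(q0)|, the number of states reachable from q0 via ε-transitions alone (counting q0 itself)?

Work bottom-up. For each fragment F, track |ε-closure(F.start)| and whether F's accept lies in that closure (i.e. whether F accepts ε). A single-symbol fragment has closure size 1 and does not accept ε.
  cb → same as the first factor's closure: C = 1
  a ∪ cb ∪ b ∪ c → new start ε-reaches every alternative's start; none of them accept ε, so the new accept is not reached: C = 1 + 1 + 1 + 1 + 1 = 5

5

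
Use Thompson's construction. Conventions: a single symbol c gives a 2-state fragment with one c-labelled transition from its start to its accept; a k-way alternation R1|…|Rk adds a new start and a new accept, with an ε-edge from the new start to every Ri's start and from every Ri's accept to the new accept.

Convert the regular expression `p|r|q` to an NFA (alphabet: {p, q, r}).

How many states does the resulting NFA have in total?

Per subexpression:
Each of the 3 symbol leaves contributes a 2-state fragment.
  p|r|q — 8 states

8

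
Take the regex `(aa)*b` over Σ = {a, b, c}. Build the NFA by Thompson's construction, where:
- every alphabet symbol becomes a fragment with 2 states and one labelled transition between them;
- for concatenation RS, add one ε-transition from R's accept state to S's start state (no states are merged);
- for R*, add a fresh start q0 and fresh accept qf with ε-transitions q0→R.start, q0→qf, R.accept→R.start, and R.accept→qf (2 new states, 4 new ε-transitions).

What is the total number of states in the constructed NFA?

8

Bottom-up over the parse tree:
Each of the 3 symbol leaves contributes a 2-state fragment.
  aa → 4 states
  (aa)* → 6 states
  (aa)*b → 8 states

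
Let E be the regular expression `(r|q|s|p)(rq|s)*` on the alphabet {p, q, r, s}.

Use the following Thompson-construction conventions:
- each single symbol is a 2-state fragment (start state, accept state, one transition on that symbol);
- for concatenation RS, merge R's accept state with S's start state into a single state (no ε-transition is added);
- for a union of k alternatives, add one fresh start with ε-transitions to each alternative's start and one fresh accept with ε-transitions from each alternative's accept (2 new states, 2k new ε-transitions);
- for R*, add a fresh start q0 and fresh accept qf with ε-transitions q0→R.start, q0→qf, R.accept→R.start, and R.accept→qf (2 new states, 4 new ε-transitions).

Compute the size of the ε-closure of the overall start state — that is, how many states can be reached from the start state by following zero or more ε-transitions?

5

Compute the ε-closure size of each fragment's start state recursively; a symbol fragment's start has no outgoing ε-edge, so its closure is just itself (size 1).
  r|q|s|p → C = 1 + 1 + 1 + 1 + 1 = 5 (the new accept is not ε-reachable since no branch accepts ε)
  rq → same as the first factor's closure: C = 1
  rq|s → C = 1 + 1 + 1 = 3 (the new accept is not ε-reachable since no branch accepts ε)
  (rq|s)* → C = 1 (new start) + 3 (body) + 1 (new accept) = 5
  (r|q|s|p)(rq|s)* → C equals the left operand's closure size = 5 (its accept is not ε-reachable, so the closure stops there)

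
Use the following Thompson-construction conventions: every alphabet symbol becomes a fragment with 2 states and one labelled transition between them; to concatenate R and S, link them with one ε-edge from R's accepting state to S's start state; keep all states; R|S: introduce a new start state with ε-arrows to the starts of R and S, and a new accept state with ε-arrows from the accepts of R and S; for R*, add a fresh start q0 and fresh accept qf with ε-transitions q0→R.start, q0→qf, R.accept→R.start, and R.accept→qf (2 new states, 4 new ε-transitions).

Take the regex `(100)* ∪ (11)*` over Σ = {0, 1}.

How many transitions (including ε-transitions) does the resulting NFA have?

Building bottom-up:
Each of the 5 symbol leaves contributes 1 transition (1 symbol, 0 ε).
  100 → 5 transitions (3 symbol, 2 ε)
  (100)* → 9 transitions (3 symbol, 6 ε)
  11 → 3 transitions (2 symbol, 1 ε)
  (11)* → 7 transitions (2 symbol, 5 ε)
  (100)* ∪ (11)* → 20 transitions (5 symbol, 15 ε)

20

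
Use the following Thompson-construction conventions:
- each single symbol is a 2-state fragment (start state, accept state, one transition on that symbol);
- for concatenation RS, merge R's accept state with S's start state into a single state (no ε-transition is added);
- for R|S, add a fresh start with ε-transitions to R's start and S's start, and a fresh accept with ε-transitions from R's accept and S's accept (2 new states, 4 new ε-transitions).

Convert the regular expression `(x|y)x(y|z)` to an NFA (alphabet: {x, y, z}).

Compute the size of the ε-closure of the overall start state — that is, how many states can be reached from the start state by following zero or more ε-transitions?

Work bottom-up. For each fragment F, track |ε-closure(F.start)| and whether F's accept lies in that closure (i.e. whether F accepts ε). A single-symbol fragment has closure size 1 and does not accept ε.
  x|y : |closure| = 1 + 1 + 1 = 3 (the new accept is not ε-reachable since no branch accepts ε)
  y|z : |closure| = 1 + 1 + 1 = 3 (the new accept is not ε-reachable since no branch accepts ε)
  (x|y)x(y|z) : |closure| equals the left operand's closure size = 3 (its accept is not ε-reachable, so the closure stops there)

3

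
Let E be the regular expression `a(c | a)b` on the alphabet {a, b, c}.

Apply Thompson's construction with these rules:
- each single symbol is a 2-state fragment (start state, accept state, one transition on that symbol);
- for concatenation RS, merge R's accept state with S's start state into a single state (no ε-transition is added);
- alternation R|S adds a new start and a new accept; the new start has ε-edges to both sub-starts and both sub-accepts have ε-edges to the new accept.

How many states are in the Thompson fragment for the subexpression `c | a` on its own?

6

Fragment for `c | a`:
Each of the 2 symbol leaves contributes a 2-state fragment.
  c | a = 6 states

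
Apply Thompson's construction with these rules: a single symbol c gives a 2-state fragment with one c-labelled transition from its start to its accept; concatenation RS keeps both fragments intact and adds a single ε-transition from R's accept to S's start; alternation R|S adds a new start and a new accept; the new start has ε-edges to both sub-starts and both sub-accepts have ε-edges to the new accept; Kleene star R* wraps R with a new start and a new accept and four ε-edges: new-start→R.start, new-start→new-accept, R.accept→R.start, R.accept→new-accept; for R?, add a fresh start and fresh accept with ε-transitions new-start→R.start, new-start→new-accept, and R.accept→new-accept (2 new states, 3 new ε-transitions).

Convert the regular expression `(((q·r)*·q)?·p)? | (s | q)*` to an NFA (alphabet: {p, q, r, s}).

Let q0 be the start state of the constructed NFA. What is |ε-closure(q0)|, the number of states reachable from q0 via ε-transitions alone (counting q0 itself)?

16

Work bottom-up. For each fragment F, track |ε-closure(F.start)| and whether F's accept lies in that closure (i.e. whether F accepts ε). A single-symbol fragment has closure size 1 and does not accept ε.
  q·r : |closure| equals the left operand's closure size = 1 (its accept is not ε-reachable, so the closure stops there)
  (q·r)* : new start has ε-edges to the inner start and to the new accept, so |closure| = 2 + 1 = 3
  (q·r)*·q : |closure| = 3 + 1 = 4 (closure spills across the concat boundary because the left factor accepts ε)
  ((q·r)*·q)? : new start has ε-edges to the inner start and to the new accept, so |closure| = 2 + 4 = 6
  ((q·r)*·q)?·p : |closure| = 6 + 1 = 7 (closure spills across the concat boundary because the left factor accepts ε)
  (((q·r)*·q)?·p)? : new start has ε-edges to the inner start and to the new accept, so |closure| = 2 + 7 = 9
  s | q : new start ε-reaches every alternative's start; none of them accept ε, so the new accept is not reached: |closure| = 1 + 1 + 1 = 3
  (s | q)* : |closure| = 1 (new start) + 3 (body) + 1 (new accept) = 5
  (((q·r)*·q)?·p)? | (s | q)* : |closure| = 1 (new start) + (9 + 5) + 1 (new accept, since some branch ε-reaches its own accept) = 16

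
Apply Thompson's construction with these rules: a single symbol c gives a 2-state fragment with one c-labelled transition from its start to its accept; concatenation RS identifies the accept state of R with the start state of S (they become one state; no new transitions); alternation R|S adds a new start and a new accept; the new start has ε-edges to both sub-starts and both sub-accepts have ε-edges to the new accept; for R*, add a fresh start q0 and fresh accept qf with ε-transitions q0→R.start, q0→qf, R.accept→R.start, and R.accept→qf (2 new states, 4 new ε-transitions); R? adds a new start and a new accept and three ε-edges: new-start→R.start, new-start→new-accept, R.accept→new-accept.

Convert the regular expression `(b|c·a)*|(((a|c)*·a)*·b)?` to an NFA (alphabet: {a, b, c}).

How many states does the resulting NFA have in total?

Building bottom-up:
Each of the 7 symbol leaves contributes a 2-state fragment.
  c·a → 3 states
  b|c·a → 7 states
  (b|c·a)* → 9 states
  a|c → 6 states
  (a|c)* → 8 states
  (a|c)*·a → 9 states
  ((a|c)*·a)* → 11 states
  ((a|c)*·a)*·b → 12 states
  (((a|c)*·a)*·b)? → 14 states
  (b|c·a)*|(((a|c)*·a)*·b)? → 25 states

25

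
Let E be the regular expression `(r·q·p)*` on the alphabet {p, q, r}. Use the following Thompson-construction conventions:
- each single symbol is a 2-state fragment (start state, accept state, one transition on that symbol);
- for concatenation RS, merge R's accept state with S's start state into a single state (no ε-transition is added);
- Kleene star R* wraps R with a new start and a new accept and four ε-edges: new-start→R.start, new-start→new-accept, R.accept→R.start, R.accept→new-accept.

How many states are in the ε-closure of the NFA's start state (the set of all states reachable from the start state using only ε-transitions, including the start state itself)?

Work bottom-up. For each fragment F, track |ε-closure(F.start)| and whether F's accept lies in that closure (i.e. whether F accepts ε). A single-symbol fragment has closure size 1 and does not accept ε.
  r·q·p : C equals the left operand's closure size = 1 (its accept is not ε-reachable, so the closure stops there)
  (r·q·p)* : new start has ε-edges to the inner start and to the new accept, so C = 2 + 1 = 3

3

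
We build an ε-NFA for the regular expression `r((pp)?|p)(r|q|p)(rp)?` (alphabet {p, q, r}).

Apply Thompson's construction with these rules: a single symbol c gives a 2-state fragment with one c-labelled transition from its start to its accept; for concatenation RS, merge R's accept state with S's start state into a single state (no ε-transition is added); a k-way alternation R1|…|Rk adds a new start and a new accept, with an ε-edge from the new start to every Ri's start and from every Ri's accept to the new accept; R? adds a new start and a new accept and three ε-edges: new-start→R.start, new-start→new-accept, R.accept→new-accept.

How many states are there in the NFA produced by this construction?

Per subexpression:
Each of the 9 symbol leaves contributes a 2-state fragment.
  pp → 3 states
  (pp)? → 5 states
  (pp)?|p → 9 states
  r|q|p → 8 states
  rp → 3 states
  (rp)? → 5 states
  r((pp)?|p)(r|q|p)(rp)? → 21 states

21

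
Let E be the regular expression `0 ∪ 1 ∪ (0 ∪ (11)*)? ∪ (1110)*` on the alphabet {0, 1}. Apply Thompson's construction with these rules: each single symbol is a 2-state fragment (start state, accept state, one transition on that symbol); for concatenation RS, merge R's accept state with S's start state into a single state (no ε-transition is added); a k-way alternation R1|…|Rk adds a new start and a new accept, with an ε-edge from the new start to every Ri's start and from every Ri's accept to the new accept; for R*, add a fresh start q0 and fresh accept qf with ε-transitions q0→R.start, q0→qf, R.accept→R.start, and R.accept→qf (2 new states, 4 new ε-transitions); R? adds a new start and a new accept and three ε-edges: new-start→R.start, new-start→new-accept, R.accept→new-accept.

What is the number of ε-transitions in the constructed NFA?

23

Building bottom-up:
Each of the 9 symbol leaves contributes 0 ε-transitions.
  11 = 0 ε-transitions
  (11)* = 4 ε-transitions
  0 ∪ (11)* = 8 ε-transitions
  (0 ∪ (11)*)? = 11 ε-transitions
  1110 = 0 ε-transitions
  (1110)* = 4 ε-transitions
  0 ∪ 1 ∪ (0 ∪ (11)*)? ∪ (1110)* = 23 ε-transitions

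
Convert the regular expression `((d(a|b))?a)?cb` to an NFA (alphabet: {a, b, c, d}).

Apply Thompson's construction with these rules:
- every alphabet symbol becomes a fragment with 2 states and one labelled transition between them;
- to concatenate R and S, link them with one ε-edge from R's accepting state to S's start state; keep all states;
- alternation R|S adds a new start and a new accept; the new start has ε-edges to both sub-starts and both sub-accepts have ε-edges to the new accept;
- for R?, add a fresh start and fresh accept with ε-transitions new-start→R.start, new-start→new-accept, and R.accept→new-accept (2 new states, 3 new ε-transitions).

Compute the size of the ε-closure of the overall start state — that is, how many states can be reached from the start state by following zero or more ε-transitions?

Let C(F) = |ε-closure(F.start)| within fragment F, and note whether F accepts ε. Symbol fragments have C = 1 and do not accept ε. Then:
  a|b — |ε-closure| = 1 + 1 + 1 = 3 (the new accept is not ε-reachable since no branch accepts ε)
  d(a|b) — same as the first factor's closure: |ε-closure| = 1
  (d(a|b))? — |ε-closure| = 1 (new start) + 1 (body) + 1 (new accept, via ε) = 3
  (d(a|b))?a — |ε-closure| = 3 + 1 = 4 (closure spills across the concat boundary because the left factor accepts ε)
  ((d(a|b))?a)? — new start has ε-edges to the inner start and to the new accept, so |ε-closure| = 2 + 4 = 6
  ((d(a|b))?a)?cb — |ε-closure| = 6 + 1 = 7 (closure spills across the concat boundary because the left factor accepts ε)

7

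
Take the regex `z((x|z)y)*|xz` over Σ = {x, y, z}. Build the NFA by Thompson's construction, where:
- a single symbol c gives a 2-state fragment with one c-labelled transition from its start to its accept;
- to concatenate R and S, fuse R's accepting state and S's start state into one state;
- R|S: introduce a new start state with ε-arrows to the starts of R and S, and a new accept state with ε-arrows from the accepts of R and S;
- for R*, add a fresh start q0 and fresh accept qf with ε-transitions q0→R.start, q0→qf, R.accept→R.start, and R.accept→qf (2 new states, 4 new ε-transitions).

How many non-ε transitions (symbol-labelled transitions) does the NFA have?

6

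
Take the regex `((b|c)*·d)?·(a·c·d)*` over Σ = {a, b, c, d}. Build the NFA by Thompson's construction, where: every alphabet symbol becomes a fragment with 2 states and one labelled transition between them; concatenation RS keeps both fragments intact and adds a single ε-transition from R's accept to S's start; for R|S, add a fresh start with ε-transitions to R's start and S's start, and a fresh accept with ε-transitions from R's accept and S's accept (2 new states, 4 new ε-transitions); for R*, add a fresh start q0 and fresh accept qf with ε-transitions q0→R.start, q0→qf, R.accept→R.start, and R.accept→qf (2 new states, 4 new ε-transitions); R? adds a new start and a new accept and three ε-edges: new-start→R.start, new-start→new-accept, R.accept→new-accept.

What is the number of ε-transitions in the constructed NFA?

19

Per subexpression:
Each of the 6 symbol leaves contributes 0 ε-transitions.
  b|c — 4 ε-transitions
  (b|c)* — 8 ε-transitions
  (b|c)*·d — 9 ε-transitions
  ((b|c)*·d)? — 12 ε-transitions
  a·c·d — 2 ε-transitions
  (a·c·d)* — 6 ε-transitions
  ((b|c)*·d)?·(a·c·d)* — 19 ε-transitions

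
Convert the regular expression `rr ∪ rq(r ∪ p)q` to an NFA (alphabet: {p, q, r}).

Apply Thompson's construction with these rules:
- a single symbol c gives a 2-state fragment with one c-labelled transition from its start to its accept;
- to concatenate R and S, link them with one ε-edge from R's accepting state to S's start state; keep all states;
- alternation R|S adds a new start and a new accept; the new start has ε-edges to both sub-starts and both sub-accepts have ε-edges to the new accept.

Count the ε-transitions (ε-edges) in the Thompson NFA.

12

By structural recursion:
Each of the 7 symbol leaves contributes 0 ε-transitions.
  rr : 1 ε-transition
  r ∪ p : 4 ε-transitions
  rq(r ∪ p)q : 7 ε-transitions
  rr ∪ rq(r ∪ p)q : 12 ε-transitions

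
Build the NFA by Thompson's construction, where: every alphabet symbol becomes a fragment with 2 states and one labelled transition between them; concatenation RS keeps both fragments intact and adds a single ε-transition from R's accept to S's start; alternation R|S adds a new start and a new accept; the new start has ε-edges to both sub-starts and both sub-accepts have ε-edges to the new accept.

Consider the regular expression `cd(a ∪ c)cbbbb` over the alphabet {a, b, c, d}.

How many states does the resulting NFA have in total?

Building bottom-up:
Each of the 9 symbol leaves contributes a 2-state fragment.
  a ∪ c : 6 states
  cd(a ∪ c)cbbbb : 20 states

20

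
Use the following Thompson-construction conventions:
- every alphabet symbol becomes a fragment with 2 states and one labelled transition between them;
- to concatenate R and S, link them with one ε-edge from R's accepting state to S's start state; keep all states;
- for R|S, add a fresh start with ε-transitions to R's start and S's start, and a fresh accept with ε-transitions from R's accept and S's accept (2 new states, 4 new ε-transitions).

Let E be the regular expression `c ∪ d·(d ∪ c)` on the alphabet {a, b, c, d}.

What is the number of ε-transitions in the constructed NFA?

Recursing over subexpressions:
Each of the 4 symbol leaves contributes 0 ε-transitions.
  d ∪ c = 4 ε-transitions
  d·(d ∪ c) = 5 ε-transitions
  c ∪ d·(d ∪ c) = 9 ε-transitions

9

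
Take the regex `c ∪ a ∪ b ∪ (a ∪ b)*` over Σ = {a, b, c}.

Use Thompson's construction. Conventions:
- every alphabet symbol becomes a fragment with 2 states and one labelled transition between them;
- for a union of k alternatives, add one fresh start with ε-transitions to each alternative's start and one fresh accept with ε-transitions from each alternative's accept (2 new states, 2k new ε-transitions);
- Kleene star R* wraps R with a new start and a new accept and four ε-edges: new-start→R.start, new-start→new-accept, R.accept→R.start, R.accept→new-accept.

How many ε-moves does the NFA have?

Recursing over subexpressions:
Each of the 5 symbol leaves contributes 0 ε-transitions.
  a ∪ b : 4 ε-transitions
  (a ∪ b)* : 8 ε-transitions
  c ∪ a ∪ b ∪ (a ∪ b)* : 16 ε-transitions

16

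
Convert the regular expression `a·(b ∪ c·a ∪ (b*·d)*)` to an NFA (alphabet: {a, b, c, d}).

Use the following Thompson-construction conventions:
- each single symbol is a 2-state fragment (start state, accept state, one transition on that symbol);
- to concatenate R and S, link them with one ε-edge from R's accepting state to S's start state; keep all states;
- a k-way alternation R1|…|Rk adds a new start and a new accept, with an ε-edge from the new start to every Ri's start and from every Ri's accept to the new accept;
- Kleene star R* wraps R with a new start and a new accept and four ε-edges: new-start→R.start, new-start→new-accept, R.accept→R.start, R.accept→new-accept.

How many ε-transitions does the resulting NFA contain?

17

Bottom-up over the parse tree:
Each of the 6 symbol leaves contributes 0 ε-transitions.
  c·a → 1 ε-transition
  b* → 4 ε-transitions
  b*·d → 5 ε-transitions
  (b*·d)* → 9 ε-transitions
  b ∪ c·a ∪ (b*·d)* → 16 ε-transitions
  a·(b ∪ c·a ∪ (b*·d)*) → 17 ε-transitions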